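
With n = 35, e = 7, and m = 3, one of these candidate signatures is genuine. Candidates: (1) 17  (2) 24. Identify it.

Candidate 1: 17^7 mod 35 = 3
  → matches m = 3
Candidate 2: 24^7 mod 35 = 24

1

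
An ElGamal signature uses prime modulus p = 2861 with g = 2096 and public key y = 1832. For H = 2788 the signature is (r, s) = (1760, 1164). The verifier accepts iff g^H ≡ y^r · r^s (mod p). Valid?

yes

Left side g^H mod p:
2096^2 = 4393216 ≡ 1581
2096^4 ≡ 1581^2 = 2499561 ≡ 1908
2096^8 ≡ 1908^2 = 3640464 ≡ 1272
2096^16 ≡ 1272^2 = 1617984 ≡ 1519
2096^32 ≡ 1519^2 = 2307361 ≡ 1395
2096^64 ≡ 1395^2 = 1946025 ≡ 545
2096^128 ≡ 545^2 = 297025 ≡ 2342
2096^256 ≡ 2342^2 = 5484964 ≡ 427
2096^512 ≡ 427^2 = 182329 ≡ 2086
2096^1024 ≡ 2086^2 = 4351396 ≡ 2676
2096^2048 ≡ 2676^2 = 7160976 ≡ 2754
2788 = 2048 + 512 + 128 + 64 + 32 + 4, so 2096^2788 ≡ 2754·2086·2342·545·1395·1908 ≡ 2193 (mod 2861)
Right side y^r · r^s mod p:
1832^2 = 3356224 ≡ 271
1832^4 ≡ 271^2 = 73441 ≡ 1916
1832^8 ≡ 1916^2 = 3671056 ≡ 393
1832^16 ≡ 393^2 = 154449 ≡ 2816
1832^32 ≡ 2816^2 = 7929856 ≡ 2025
1832^64 ≡ 2025^2 = 4100625 ≡ 812
1832^128 ≡ 812^2 = 659344 ≡ 1314
1832^256 ≡ 1314^2 = 1726596 ≡ 1413
1832^512 ≡ 1413^2 = 1996569 ≡ 2452
1832^1024 ≡ 2452^2 = 6012304 ≡ 1343
1760 = 1024 + 512 + 128 + 64 + 32, so 1832^1760 ≡ 1343·2452·1314·812·2025 ≡ 1289 (mod 2861)
1760^2 = 3097600 ≡ 1998
1760^4 ≡ 1998^2 = 3992004 ≡ 909
1760^8 ≡ 909^2 = 826281 ≡ 2313
1760^16 ≡ 2313^2 = 5349969 ≡ 2760
1760^32 ≡ 2760^2 = 7617600 ≡ 1618
1760^64 ≡ 1618^2 = 2617924 ≡ 109
1760^128 ≡ 109^2 = 11881 ≡ 437
1760^256 ≡ 437^2 = 190969 ≡ 2143
1760^512 ≡ 2143^2 = 4592449 ≡ 544
1760^1024 ≡ 544^2 = 295936 ≡ 1253
1164 = 1024 + 128 + 8 + 4, so 1760^1164 ≡ 1253·437·2313·909 ≡ 1784 (mod 2861)
1289·1784 = 2299576 ≡ 2193 (mod 2861)
2193 ≡ 2193 (mod 2861), so the signature is genuine.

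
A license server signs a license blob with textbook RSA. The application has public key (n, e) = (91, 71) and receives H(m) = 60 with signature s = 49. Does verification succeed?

s^2 ≡ 49^2 = 2401 ≡ 35
s^4 ≡ 35^2 = 1225 ≡ 42
s^8 ≡ 42^2 = 1764 ≡ 35
s^16 ≡ 35^2 = 1225 ≡ 42
s^32 ≡ 42^2 = 1764 ≡ 35
s^64 ≡ 35^2 = 1225 ≡ 42
71 = 64 + 4 + 2 + 1, so s^71 ≡ 42·42·35·49 ≡ 56 (mod 91)
s^71 mod 91 = 56, but H(m) = 60.

fails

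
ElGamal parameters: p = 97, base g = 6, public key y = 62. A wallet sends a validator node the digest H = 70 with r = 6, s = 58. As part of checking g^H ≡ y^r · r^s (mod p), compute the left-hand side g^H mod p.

Squares mod 97: 6^1≡6, 6^2≡36, 6^4≡35, 6^8≡61, 6^16≡35, 6^32≡61, 6^64≡35
70 = 64 + 4 + 2, so 6^70 ≡ 35·35·36 ≡ 62 (mod 97)

62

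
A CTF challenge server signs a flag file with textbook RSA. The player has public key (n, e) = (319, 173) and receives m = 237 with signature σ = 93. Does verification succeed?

fails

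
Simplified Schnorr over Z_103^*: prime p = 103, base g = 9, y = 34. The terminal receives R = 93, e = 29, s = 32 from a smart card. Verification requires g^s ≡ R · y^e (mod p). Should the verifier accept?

reject

g^s mod p:
Squares mod 103: 9^1≡9, 9^2≡81, 9^4≡72, 9^8≡34, 9^16≡23, 9^32≡14
9^32 ≡ 14 (mod 103)
R · y^e mod p:
Squares mod 103: 34^1≡34, 34^2≡23, 34^4≡14, 34^8≡93, 34^16≡100
29 = 16 + 8 + 4 + 1, so 34^29 ≡ 100·93·14·34 ≡ 66 (mod 103)
93·66 = 6138 ≡ 61 (mod 103)
14 ≠ 61; the check fails.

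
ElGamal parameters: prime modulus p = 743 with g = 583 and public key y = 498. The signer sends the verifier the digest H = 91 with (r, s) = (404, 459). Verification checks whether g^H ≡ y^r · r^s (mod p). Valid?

Left side g^H mod p:
Squares mod 743: 583^1≡583, 583^2≡338, 583^4≡565, 583^8≡478, 583^16≡383, 583^32≡318, 583^64≡76
91 = 64 + 16 + 8 + 2 + 1, so 583^91 ≡ 76·383·478·338·583 ≡ 62 (mod 743)
Right side y^r · r^s mod p:
Squares mod 743: 498^1≡498, 498^2≡585, 498^4≡445, 498^8≡387, 498^16≡426, 498^32≡184, 498^64≡421, 498^128≡407, 498^256≡703
404 = 256 + 128 + 16 + 4, so 498^404 ≡ 703·407·426·445 ≡ 243 (mod 743)
Squares mod 743: 404^1≡404, 404^2≡499, 404^4≡96, 404^8≡300, 404^16≡97, 404^32≡493, 404^64≡88, 404^128≡314, 404^256≡520
459 = 256 + 128 + 64 + 8 + 2 + 1, so 404^459 ≡ 520·314·88·300·499·404 ≡ 422 (mod 743)
243·422 = 102546 ≡ 12 (mod 743)
62 ≠ 12, so verification fails.

no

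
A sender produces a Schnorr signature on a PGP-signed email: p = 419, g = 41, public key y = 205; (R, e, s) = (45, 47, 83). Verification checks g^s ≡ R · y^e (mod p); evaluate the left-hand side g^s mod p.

4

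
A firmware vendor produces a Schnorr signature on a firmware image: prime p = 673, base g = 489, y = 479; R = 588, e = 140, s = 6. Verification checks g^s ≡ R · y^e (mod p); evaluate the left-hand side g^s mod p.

489^6 mod 673 = 219

219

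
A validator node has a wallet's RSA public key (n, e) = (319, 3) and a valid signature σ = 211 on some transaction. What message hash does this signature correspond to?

19

σ^2 ≡ 211^2 = 44521 ≡ 180
3 = 2 + 1, so σ^3 ≡ 180·211 ≡ 19 (mod 319)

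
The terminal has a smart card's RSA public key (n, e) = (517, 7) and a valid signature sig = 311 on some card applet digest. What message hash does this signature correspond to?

sig^2 ≡ 311^2 = 96721 ≡ 42
sig^4 ≡ 42^2 = 1764 ≡ 213
7 = 4 + 2 + 1, so sig^7 ≡ 213·42·311 ≡ 229 (mod 517)

229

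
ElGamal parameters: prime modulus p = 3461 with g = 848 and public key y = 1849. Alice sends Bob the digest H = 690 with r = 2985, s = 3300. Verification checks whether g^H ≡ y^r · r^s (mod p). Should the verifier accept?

accept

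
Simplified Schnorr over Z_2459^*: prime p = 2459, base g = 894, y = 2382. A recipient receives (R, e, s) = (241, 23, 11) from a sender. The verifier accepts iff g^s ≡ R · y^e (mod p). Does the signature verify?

verifies

g^s mod p:
Squares mod 2459: 894^1≡894, 894^2≡61, 894^4≡1262, 894^8≡1671
11 = 8 + 2 + 1, so 894^11 ≡ 1671·61·894 ≡ 692 (mod 2459)
R · y^e mod p:
Squares mod 2459: 2382^1≡2382, 2382^2≡1011, 2382^4≡1636, 2382^8≡1104, 2382^16≡1611
23 = 16 + 4 + 2 + 1, so 2382^23 ≡ 1611·1636·1011·2382 ≡ 1013 (mod 2459)
241·1013 = 244133 ≡ 692 (mod 2459)
692 ≡ 692 (mod 2459); signature holds.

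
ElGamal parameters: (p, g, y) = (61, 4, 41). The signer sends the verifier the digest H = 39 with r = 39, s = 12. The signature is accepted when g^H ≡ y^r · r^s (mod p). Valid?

yes

Left side g^H mod p:
4^2 = 16
4^4 ≡ 16^2 = 256 ≡ 12
4^8 ≡ 12^2 = 144 ≡ 22
4^16 ≡ 22^2 = 484 ≡ 57
4^32 ≡ 57^2 = 3249 ≡ 16
39 = 32 + 4 + 2 + 1, so 4^39 ≡ 16·12·16·4 ≡ 27 (mod 61)
Right side y^r · r^s mod p:
41^2 = 1681 ≡ 34
41^4 ≡ 34^2 = 1156 ≡ 58
41^8 ≡ 58^2 = 3364 ≡ 9
41^16 ≡ 9^2 = 81 ≡ 20
41^32 ≡ 20^2 = 400 ≡ 34
39 = 32 + 4 + 2 + 1, so 41^39 ≡ 34·58·34·41 ≡ 3 (mod 61)
39^2 = 1521 ≡ 57
39^4 ≡ 57^2 = 3249 ≡ 16
39^8 ≡ 16^2 = 256 ≡ 12
12 = 8 + 4, so 39^12 ≡ 12·16 ≡ 9 (mod 61)
3·9 = 27 ≡ 27 (mod 61)
27 ≡ 27 (mod 61), so the signature is genuine.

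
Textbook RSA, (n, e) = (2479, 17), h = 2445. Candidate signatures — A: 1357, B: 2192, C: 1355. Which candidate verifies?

A

Candidate A: Squares mod 2479: 1357^1≡1357, 1357^2≡2031, 1357^4≡2384, 1357^8≡1588, 1357^16≡601; 17 = 16 + 1, so 1357^17 ≡ 601·1357 ≡ 2445 (mod 2479)
  → matches h = 2445
Candidate B: Squares mod 2479: 2192^1≡2192, 2192^2≡562, 2192^4≡1011, 2192^8≡773, 2192^16≡90; 17 = 16 + 1, so 2192^17 ≡ 90·2192 ≡ 1439 (mod 2479)
Candidate C: Squares mod 2479: 1355^1≡1355, 1355^2≡1565, 1355^4≡2452, 1355^8≡729, 1355^16≡935; 17 = 16 + 1, so 1355^17 ≡ 935·1355 ≡ 156 (mod 2479)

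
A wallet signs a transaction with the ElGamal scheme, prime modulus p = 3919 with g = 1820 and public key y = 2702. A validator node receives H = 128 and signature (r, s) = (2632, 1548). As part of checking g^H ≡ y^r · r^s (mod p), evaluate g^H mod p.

2068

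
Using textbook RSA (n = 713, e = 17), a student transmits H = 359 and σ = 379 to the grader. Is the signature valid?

σ^2 ≡ 379^2 = 143641 ≡ 328
σ^4 ≡ 328^2 = 107584 ≡ 634
σ^8 ≡ 634^2 = 401956 ≡ 537
σ^16 ≡ 537^2 = 288369 ≡ 317
17 = 16 + 1, so σ^17 ≡ 317·379 ≡ 359 (mod 713)
Since 359 equals the digest 359, verification succeeds.

valid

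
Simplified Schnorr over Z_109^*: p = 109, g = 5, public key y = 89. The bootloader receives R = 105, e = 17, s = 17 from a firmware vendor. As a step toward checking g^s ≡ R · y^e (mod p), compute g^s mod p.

5^2 = 25
5^4 ≡ 25^2 = 625 ≡ 80
5^8 ≡ 80^2 = 6400 ≡ 78
5^16 ≡ 78^2 = 6084 ≡ 89
17 = 16 + 1, so 5^17 ≡ 89·5 ≡ 9 (mod 109)

9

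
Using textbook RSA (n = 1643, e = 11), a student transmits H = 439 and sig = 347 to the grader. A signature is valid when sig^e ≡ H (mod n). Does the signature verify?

does not verify

sig^2 ≡ 347^2 = 120409 ≡ 470
sig^4 ≡ 470^2 = 220900 ≡ 738
sig^8 ≡ 738^2 = 544644 ≡ 811
11 = 8 + 2 + 1, so sig^11 ≡ 811·470·347 ≡ 1204 (mod 1643)
1204 ≠ 439, so verification fails.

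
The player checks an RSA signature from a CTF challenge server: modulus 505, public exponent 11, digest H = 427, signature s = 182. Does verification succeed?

fails

Squares mod 505: s^1≡182, s^2≡299, s^4≡16, s^8≡256
11 = 8 + 2 + 1, so s^11 ≡ 256·299·182 ≡ 78 (mod 505)
78 ≠ 427, so verification fails.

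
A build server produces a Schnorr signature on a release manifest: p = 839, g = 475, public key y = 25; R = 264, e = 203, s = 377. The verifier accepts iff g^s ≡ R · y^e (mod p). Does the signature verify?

g^s mod p:
475^2 = 225625 ≡ 773
475^4 ≡ 773^2 = 597529 ≡ 161
475^8 ≡ 161^2 = 25921 ≡ 751
475^16 ≡ 751^2 = 564001 ≡ 193
475^32 ≡ 193^2 = 37249 ≡ 333
475^64 ≡ 333^2 = 110889 ≡ 141
475^128 ≡ 141^2 = 19881 ≡ 584
475^256 ≡ 584^2 = 341056 ≡ 422
377 = 256 + 64 + 32 + 16 + 8 + 1, so 475^377 ≡ 422·141·333·193·751·475 ≡ 700 (mod 839)
R · y^e mod p:
25^2 = 625
25^4 ≡ 625^2 = 390625 ≡ 490
25^8 ≡ 490^2 = 240100 ≡ 146
25^16 ≡ 146^2 = 21316 ≡ 341
25^32 ≡ 341^2 = 116281 ≡ 499
25^64 ≡ 499^2 = 249001 ≡ 657
25^128 ≡ 657^2 = 431649 ≡ 403
203 = 128 + 64 + 8 + 2 + 1, so 25^203 ≡ 403·657·146·625·25 ≡ 179 (mod 839)
264·179 = 47256 ≡ 272 (mod 839)
700 ≠ 272; the check fails.

does not verify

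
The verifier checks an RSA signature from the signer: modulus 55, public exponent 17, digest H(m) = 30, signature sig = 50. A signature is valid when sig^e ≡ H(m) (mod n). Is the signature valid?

valid

sig^17 mod 55 = 30
sig^17 mod 55 = 30 matches H(m).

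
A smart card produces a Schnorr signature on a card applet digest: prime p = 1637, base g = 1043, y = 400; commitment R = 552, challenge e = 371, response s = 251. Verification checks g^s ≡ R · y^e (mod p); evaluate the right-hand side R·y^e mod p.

1068

Squares mod 1637: 400^1≡400, 400^2≡1211, 400^4≡1406, 400^8≡977, 400^16≡158, 400^32≡409, 400^64≡307, 400^128≡940, 400^256≡1257
371 = 256 + 64 + 32 + 16 + 2 + 1, so 400^371 ≡ 1257·307·409·158·1211·400 ≡ 1461 (mod 1637)
R · y^e ≡ 552·1461 = 806472 ≡ 1068 (mod 1637)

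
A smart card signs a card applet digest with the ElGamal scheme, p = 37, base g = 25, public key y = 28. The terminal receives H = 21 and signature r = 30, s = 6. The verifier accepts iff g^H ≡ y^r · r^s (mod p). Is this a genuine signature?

forged

Left side g^H mod p:
25^21 mod 37 = 11
Right side y^r · r^s mod p:
28^30 mod 37 = 26
30^6 mod 37 = 26
26·26 = 676 ≡ 10 (mod 37)
11 ≠ 10, so verification fails.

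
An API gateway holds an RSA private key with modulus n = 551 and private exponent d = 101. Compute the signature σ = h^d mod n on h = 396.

275

h^2 ≡ 396^2 = 156816 ≡ 332
h^4 ≡ 332^2 = 110224 ≡ 24
h^8 ≡ 24^2 = 576 ≡ 25
h^16 ≡ 25^2 = 625 ≡ 74
h^32 ≡ 74^2 = 5476 ≡ 517
h^64 ≡ 517^2 = 267289 ≡ 54
101 = 64 + 32 + 4 + 1, so h^101 ≡ 54·517·24·396 ≡ 275 (mod 551)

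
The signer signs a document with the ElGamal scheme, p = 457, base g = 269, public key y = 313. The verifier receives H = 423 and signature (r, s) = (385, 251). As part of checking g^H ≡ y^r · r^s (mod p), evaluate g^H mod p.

84

Squares mod 457: 269^1≡269, 269^2≡155, 269^4≡261, 269^8≡28, 269^16≡327, 269^32≡448, 269^64≡81, 269^128≡163, 269^256≡63
423 = 256 + 128 + 32 + 4 + 2 + 1, so 269^423 ≡ 63·163·448·261·155·269 ≡ 84 (mod 457)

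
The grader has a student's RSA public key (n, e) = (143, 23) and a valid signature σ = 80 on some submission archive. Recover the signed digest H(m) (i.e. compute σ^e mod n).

137

σ^2 ≡ 80^2 = 6400 ≡ 108
σ^4 ≡ 108^2 = 11664 ≡ 81
σ^8 ≡ 81^2 = 6561 ≡ 126
σ^16 ≡ 126^2 = 15876 ≡ 3
23 = 16 + 4 + 2 + 1, so σ^23 ≡ 3·81·108·80 ≡ 137 (mod 143)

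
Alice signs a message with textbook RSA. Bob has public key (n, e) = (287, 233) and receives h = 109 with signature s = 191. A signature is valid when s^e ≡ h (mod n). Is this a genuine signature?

Squares mod 287: s^1≡191, s^2≡32, s^4≡163, s^8≡165, s^16≡247, s^32≡165, s^64≡247, s^128≡165
233 = 128 + 64 + 32 + 8 + 1, so s^233 ≡ 165·247·165·165·191 ≡ 109 (mod 287)
109 = h, so the signature checks out.

genuine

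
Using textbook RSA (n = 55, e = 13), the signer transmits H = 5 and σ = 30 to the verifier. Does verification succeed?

Squares mod 55: σ^1≡30, σ^2≡20, σ^4≡15, σ^8≡5
13 = 8 + 4 + 1, so σ^13 ≡ 5·15·30 ≡ 50 (mod 55)
50 ≠ 5, so verification fails.

fails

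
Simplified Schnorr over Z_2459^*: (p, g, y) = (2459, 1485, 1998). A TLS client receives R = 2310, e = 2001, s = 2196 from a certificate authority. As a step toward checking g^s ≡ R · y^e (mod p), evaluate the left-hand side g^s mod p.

1630

1485^2 = 2205225 ≡ 1961
1485^4 ≡ 1961^2 = 3845521 ≡ 2104
1485^8 ≡ 2104^2 = 4426816 ≡ 616
1485^16 ≡ 616^2 = 379456 ≡ 770
1485^32 ≡ 770^2 = 592900 ≡ 281
1485^64 ≡ 281^2 = 78961 ≡ 273
1485^128 ≡ 273^2 = 74529 ≡ 759
1485^256 ≡ 759^2 = 576081 ≡ 675
1485^512 ≡ 675^2 = 455625 ≡ 710
1485^1024 ≡ 710^2 = 504100 ≡ 5
1485^2048 ≡ 5^2 = 25
2196 = 2048 + 128 + 16 + 4, so 1485^2196 ≡ 25·759·770·2104 ≡ 1630 (mod 2459)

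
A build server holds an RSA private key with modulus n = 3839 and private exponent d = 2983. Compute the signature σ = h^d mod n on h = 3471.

3494

h^2983 mod 3839 = 3494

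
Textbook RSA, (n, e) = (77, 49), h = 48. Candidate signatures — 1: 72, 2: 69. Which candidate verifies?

2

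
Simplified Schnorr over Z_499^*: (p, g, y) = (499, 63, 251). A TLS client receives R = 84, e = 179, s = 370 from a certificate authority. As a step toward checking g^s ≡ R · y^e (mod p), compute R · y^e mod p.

251^2 = 63001 ≡ 127
251^4 ≡ 127^2 = 16129 ≡ 161
251^8 ≡ 161^2 = 25921 ≡ 472
251^16 ≡ 472^2 = 222784 ≡ 230
251^32 ≡ 230^2 = 52900 ≡ 6
251^64 ≡ 6^2 = 36
251^128 ≡ 36^2 = 1296 ≡ 298
179 = 128 + 32 + 16 + 2 + 1, so 251^179 ≡ 298·6·230·127·251 ≡ 216 (mod 499)
R · y^e ≡ 84·216 = 18144 ≡ 180 (mod 499)

180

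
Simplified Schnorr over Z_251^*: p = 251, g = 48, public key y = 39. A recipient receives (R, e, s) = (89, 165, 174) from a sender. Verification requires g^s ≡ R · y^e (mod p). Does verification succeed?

g^s mod p:
48^174 mod 251 = 83
R · y^e mod p:
39^165 mod 251 = 94
89·94 = 8366 ≡ 83 (mod 251)
83 ≡ 83 (mod 251); signature holds.

passes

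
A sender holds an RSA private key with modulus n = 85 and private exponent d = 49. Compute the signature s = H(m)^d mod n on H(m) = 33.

Squares mod 85: (H(m))^1≡33, (H(m))^2≡69, (H(m))^4≡1, (H(m))^8≡1, (H(m))^16≡1, (H(m))^32≡1
49 = 32 + 16 + 1, so (H(m))^49 ≡ 1·1·33 ≡ 33 (mod 85)

33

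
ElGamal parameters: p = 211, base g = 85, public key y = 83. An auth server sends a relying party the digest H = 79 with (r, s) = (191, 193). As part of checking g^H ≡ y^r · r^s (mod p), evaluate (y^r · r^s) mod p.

195

Squares mod 211: 83^1≡83, 83^2≡137, 83^4≡201, 83^8≡100, 83^16≡83, 83^32≡137, 83^64≡201, 83^128≡100
191 = 128 + 32 + 16 + 8 + 4 + 2 + 1, so 83^191 ≡ 100·137·83·100·201·137·83 ≡ 21 (mod 211)
Squares mod 211: 191^1≡191, 191^2≡189, 191^4≡62, 191^8≡46, 191^16≡6, 191^32≡36, 191^64≡30, 191^128≡56
193 = 128 + 64 + 1, so 191^193 ≡ 56·30·191 ≡ 160 (mod 211)
y^r · r^s ≡ 21·160 = 3360 ≡ 195 (mod 211)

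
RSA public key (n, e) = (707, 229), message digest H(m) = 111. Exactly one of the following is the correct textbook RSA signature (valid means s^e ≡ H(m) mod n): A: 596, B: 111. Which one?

Candidate A: Squares mod 707: 596^1≡596, 596^2≡302, 596^4≡1, 596^8≡1, 596^16≡1, 596^32≡1, 596^64≡1, 596^128≡1; 229 = 128 + 64 + 32 + 4 + 1, so 596^229 ≡ 1·1·1·1·596 ≡ 596 (mod 707)
Candidate B: Squares mod 707: 111^1≡111, 111^2≡302, 111^4≡1, 111^8≡1, 111^16≡1, 111^32≡1, 111^64≡1, 111^128≡1; 229 = 128 + 64 + 32 + 4 + 1, so 111^229 ≡ 1·1·1·1·111 ≡ 111 (mod 707)
  → matches H(m) = 111

B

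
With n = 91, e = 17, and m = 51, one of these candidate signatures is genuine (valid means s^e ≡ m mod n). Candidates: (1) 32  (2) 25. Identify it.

2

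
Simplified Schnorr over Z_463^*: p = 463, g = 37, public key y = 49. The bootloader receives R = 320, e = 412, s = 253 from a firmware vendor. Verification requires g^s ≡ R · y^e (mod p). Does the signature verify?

g^s mod p:
37^253 mod 463 = 430
R · y^e mod p:
49^412 mod 463 = 392
320·392 = 125440 ≡ 430 (mod 463)
430 ≡ 430 (mod 463); signature holds.

verifies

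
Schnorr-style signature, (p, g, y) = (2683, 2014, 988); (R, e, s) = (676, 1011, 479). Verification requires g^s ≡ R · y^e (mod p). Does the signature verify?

g^s mod p:
2014^2 = 4056196 ≡ 2183
2014^4 ≡ 2183^2 = 4765489 ≡ 481
2014^8 ≡ 481^2 = 231361 ≡ 623
2014^16 ≡ 623^2 = 388129 ≡ 1777
2014^32 ≡ 1777^2 = 3157729 ≡ 2521
2014^64 ≡ 2521^2 = 6355441 ≡ 2097
2014^128 ≡ 2097^2 = 4397409 ≡ 2655
2014^256 ≡ 2655^2 = 7049025 ≡ 784
479 = 256 + 128 + 64 + 16 + 8 + 4 + 2 + 1, so 2014^479 ≡ 784·2655·2097·1777·623·481·2183·2014 ≡ 1078 (mod 2683)
R · y^e mod p:
988^2 = 976144 ≡ 2215
988^4 ≡ 2215^2 = 4906225 ≡ 1701
988^8 ≡ 1701^2 = 2893401 ≡ 1127
988^16 ≡ 1127^2 = 1270129 ≡ 1070
988^32 ≡ 1070^2 = 1144900 ≡ 1942
988^64 ≡ 1942^2 = 3771364 ≡ 1749
988^128 ≡ 1749^2 = 3059001 ≡ 381
988^256 ≡ 381^2 = 145161 ≡ 279
988^512 ≡ 279^2 = 77841 ≡ 34
1011 = 512 + 256 + 128 + 64 + 32 + 16 + 2 + 1, so 988^1011 ≡ 34·279·381·1749·1942·1070·2215·988 ≡ 689 (mod 2683)
676·689 = 465764 ≡ 1605 (mod 2683)
1078 ≠ 1605; the check fails.

does not verify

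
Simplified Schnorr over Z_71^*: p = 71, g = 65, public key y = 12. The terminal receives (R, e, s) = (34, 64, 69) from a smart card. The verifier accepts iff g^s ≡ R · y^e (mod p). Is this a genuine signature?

g^s mod p:
Squares mod 71: 65^1≡65, 65^2≡36, 65^4≡18, 65^8≡40, 65^16≡38, 65^32≡24, 65^64≡8
69 = 64 + 4 + 1, so 65^69 ≡ 8·18·65 ≡ 59 (mod 71)
R · y^e mod p:
Squares mod 71: 12^1≡12, 12^2≡2, 12^4≡4, 12^8≡16, 12^16≡43, 12^32≡3, 12^64≡9
12^64 ≡ 9 (mod 71)
34·9 = 306 ≡ 22 (mod 71)
59 ≠ 22; the check fails.

forged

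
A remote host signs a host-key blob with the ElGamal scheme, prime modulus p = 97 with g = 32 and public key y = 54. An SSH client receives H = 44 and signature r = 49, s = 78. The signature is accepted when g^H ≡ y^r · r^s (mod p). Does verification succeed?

passes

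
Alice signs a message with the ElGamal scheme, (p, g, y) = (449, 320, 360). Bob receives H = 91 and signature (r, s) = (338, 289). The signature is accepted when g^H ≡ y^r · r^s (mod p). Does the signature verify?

verifies

Left side g^H mod p:
320^2 = 102400 ≡ 28
320^4 ≡ 28^2 = 784 ≡ 335
320^8 ≡ 335^2 = 112225 ≡ 424
320^16 ≡ 424^2 = 179776 ≡ 176
320^32 ≡ 176^2 = 30976 ≡ 444
320^64 ≡ 444^2 = 197136 ≡ 25
91 = 64 + 16 + 8 + 2 + 1, so 320^91 ≡ 25·176·424·28·320 ≡ 349 (mod 449)
Right side y^r · r^s mod p:
360^2 = 129600 ≡ 288
360^4 ≡ 288^2 = 82944 ≡ 328
360^8 ≡ 328^2 = 107584 ≡ 273
360^16 ≡ 273^2 = 74529 ≡ 444
360^32 ≡ 444^2 = 197136 ≡ 25
360^64 ≡ 25^2 = 625 ≡ 176
360^128 ≡ 176^2 = 30976 ≡ 444
360^256 ≡ 444^2 = 197136 ≡ 25
338 = 256 + 64 + 16 + 2, so 360^338 ≡ 25·176·444·288 ≡ 288 (mod 449)
338^2 = 114244 ≡ 198
338^4 ≡ 198^2 = 39204 ≡ 141
338^8 ≡ 141^2 = 19881 ≡ 125
338^16 ≡ 125^2 = 15625 ≡ 359
338^32 ≡ 359^2 = 128881 ≡ 18
338^64 ≡ 18^2 = 324
338^128 ≡ 324^2 = 104976 ≡ 359
338^256 ≡ 359^2 = 128881 ≡ 18
289 = 256 + 32 + 1, so 338^289 ≡ 18·18·338 ≡ 405 (mod 449)
288·405 = 116640 ≡ 349 (mod 449)
349 ≡ 349 (mod 449), so the signature is genuine.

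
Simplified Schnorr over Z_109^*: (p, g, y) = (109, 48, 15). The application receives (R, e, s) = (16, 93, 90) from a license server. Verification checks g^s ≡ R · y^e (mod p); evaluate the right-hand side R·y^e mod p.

63

15^2 = 225 ≡ 7
15^4 ≡ 7^2 = 49
15^8 ≡ 49^2 = 2401 ≡ 3
15^16 ≡ 3^2 = 9
15^32 ≡ 9^2 = 81
15^64 ≡ 81^2 = 6561 ≡ 21
93 = 64 + 16 + 8 + 4 + 1, so 15^93 ≡ 21·9·3·49·15 ≡ 38 (mod 109)
R · y^e ≡ 16·38 = 608 ≡ 63 (mod 109)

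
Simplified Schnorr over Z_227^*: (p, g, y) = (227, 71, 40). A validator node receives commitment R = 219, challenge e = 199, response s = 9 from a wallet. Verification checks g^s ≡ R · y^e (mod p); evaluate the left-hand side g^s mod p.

190

71^2 = 5041 ≡ 47
71^4 ≡ 47^2 = 2209 ≡ 166
71^8 ≡ 166^2 = 27556 ≡ 89
9 = 8 + 1, so 71^9 ≡ 89·71 ≡ 190 (mod 227)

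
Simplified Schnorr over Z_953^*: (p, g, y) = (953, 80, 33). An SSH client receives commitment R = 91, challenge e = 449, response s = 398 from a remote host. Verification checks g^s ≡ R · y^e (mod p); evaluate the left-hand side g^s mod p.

80^2 = 6400 ≡ 682
80^4 ≡ 682^2 = 465124 ≡ 60
80^8 ≡ 60^2 = 3600 ≡ 741
80^16 ≡ 741^2 = 549081 ≡ 153
80^32 ≡ 153^2 = 23409 ≡ 537
80^64 ≡ 537^2 = 288369 ≡ 563
80^128 ≡ 563^2 = 316969 ≡ 573
80^256 ≡ 573^2 = 328329 ≡ 497
398 = 256 + 128 + 8 + 4 + 2, so 80^398 ≡ 497·573·741·60·682 ≡ 259 (mod 953)

259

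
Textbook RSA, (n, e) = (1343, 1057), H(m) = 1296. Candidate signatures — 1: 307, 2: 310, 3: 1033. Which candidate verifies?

2

Candidate 1: Squares mod 1343: 307^1≡307, 307^2≡239, 307^4≡715, 307^8≡885, 307^16≡256, 307^32≡1072, 307^64≡919, 307^128≡1157, 307^256≡1021, 307^512≡273, 307^1024≡664; 1057 = 1024 + 32 + 1, so 307^1057 ≡ 664·1072·307 ≡ 154 (mod 1343)
Candidate 2: Squares mod 1343: 310^1≡310, 310^2≡747, 310^4≡664, 310^8≡392, 310^16≡562, 310^32≡239, 310^64≡715, 310^128≡885, 310^256≡256, 310^512≡1072, 310^1024≡919; 1057 = 1024 + 32 + 1, so 310^1057 ≡ 919·239·310 ≡ 1296 (mod 1343)
  → matches H(m) = 1296
Candidate 3: Squares mod 1343: 1033^1≡1033, 1033^2≡747, 1033^4≡664, 1033^8≡392, 1033^16≡562, 1033^32≡239, 1033^64≡715, 1033^128≡885, 1033^256≡256, 1033^512≡1072, 1033^1024≡919; 1057 = 1024 + 32 + 1, so 1033^1057 ≡ 919·239·1033 ≡ 47 (mod 1343)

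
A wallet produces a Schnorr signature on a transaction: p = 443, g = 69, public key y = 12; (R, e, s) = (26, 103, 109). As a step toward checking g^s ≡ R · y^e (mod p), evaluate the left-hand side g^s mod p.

69^2 = 4761 ≡ 331
69^4 ≡ 331^2 = 109561 ≡ 140
69^8 ≡ 140^2 = 19600 ≡ 108
69^16 ≡ 108^2 = 11664 ≡ 146
69^32 ≡ 146^2 = 21316 ≡ 52
69^64 ≡ 52^2 = 2704 ≡ 46
109 = 64 + 32 + 8 + 4 + 1, so 69^109 ≡ 46·52·108·140·69 ≡ 440 (mod 443)

440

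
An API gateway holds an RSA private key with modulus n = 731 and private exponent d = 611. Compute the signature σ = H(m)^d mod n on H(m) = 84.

305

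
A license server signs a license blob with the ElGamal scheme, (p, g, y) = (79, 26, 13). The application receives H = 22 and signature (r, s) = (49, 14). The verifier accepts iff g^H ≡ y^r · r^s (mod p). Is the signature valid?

invalid

Left side g^H mod p:
26^2 = 676 ≡ 44
26^4 ≡ 44^2 = 1936 ≡ 40
26^8 ≡ 40^2 = 1600 ≡ 20
26^16 ≡ 20^2 = 400 ≡ 5
22 = 16 + 4 + 2, so 26^22 ≡ 5·40·44 ≡ 31 (mod 79)
Right side y^r · r^s mod p:
13^2 = 169 ≡ 11
13^4 ≡ 11^2 = 121 ≡ 42
13^8 ≡ 42^2 = 1764 ≡ 26
13^16 ≡ 26^2 = 676 ≡ 44
13^32 ≡ 44^2 = 1936 ≡ 40
49 = 32 + 16 + 1, so 13^49 ≡ 40·44·13 ≡ 49 (mod 79)
49^2 = 2401 ≡ 31
49^4 ≡ 31^2 = 961 ≡ 13
49^8 ≡ 13^2 = 169 ≡ 11
14 = 8 + 4 + 2, so 49^14 ≡ 11·13·31 ≡ 9 (mod 79)
49·9 = 441 ≡ 46 (mod 79)
31 ≠ 46, so verification fails.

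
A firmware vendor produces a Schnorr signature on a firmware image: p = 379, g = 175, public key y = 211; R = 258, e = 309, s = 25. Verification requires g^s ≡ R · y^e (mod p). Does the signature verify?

g^s mod p:
175^2 = 30625 ≡ 305
175^4 ≡ 305^2 = 93025 ≡ 170
175^8 ≡ 170^2 = 28900 ≡ 96
175^16 ≡ 96^2 = 9216 ≡ 120
25 = 16 + 8 + 1, so 175^25 ≡ 120·96·175 ≡ 99 (mod 379)
R · y^e mod p:
211^2 = 44521 ≡ 178
211^4 ≡ 178^2 = 31684 ≡ 227
211^8 ≡ 227^2 = 51529 ≡ 364
211^16 ≡ 364^2 = 132496 ≡ 225
211^32 ≡ 225^2 = 50625 ≡ 218
211^64 ≡ 218^2 = 47524 ≡ 149
211^128 ≡ 149^2 = 22201 ≡ 219
211^256 ≡ 219^2 = 47961 ≡ 207
309 = 256 + 32 + 16 + 4 + 1, so 211^309 ≡ 207·218·225·227·211 ≡ 137 (mod 379)
258·137 = 35346 ≡ 99 (mod 379)
99 ≡ 99 (mod 379); signature holds.

verifies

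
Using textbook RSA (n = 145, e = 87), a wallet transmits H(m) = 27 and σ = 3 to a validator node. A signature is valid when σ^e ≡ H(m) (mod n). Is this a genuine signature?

genuine

σ^87 mod 145 = 27
Since 27 equals the digest 27, verification succeeds.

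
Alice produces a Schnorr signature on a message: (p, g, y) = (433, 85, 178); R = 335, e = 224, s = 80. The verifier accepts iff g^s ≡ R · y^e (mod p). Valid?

no

g^s mod p:
85^2 = 7225 ≡ 297
85^4 ≡ 297^2 = 88209 ≡ 310
85^8 ≡ 310^2 = 96100 ≡ 407
85^16 ≡ 407^2 = 165649 ≡ 243
85^32 ≡ 243^2 = 59049 ≡ 161
85^64 ≡ 161^2 = 25921 ≡ 374
80 = 64 + 16, so 85^80 ≡ 374·243 ≡ 385 (mod 433)
R · y^e mod p:
178^2 = 31684 ≡ 75
178^4 ≡ 75^2 = 5625 ≡ 429
178^8 ≡ 429^2 = 184041 ≡ 16
178^16 ≡ 16^2 = 256
178^32 ≡ 256^2 = 65536 ≡ 153
178^64 ≡ 153^2 = 23409 ≡ 27
178^128 ≡ 27^2 = 729 ≡ 296
224 = 128 + 64 + 32, so 178^224 ≡ 296·27·153 ≡ 417 (mod 433)
335·417 = 139695 ≡ 269 (mod 433)
385 ≠ 269; the check fails.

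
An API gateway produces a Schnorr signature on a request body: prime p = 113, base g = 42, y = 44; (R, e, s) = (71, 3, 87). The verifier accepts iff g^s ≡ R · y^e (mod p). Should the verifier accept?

g^s mod p:
42^2 = 1764 ≡ 69
42^4 ≡ 69^2 = 4761 ≡ 15
42^8 ≡ 15^2 = 225 ≡ 112
42^16 ≡ 112^2 = 12544 ≡ 1
42^32 ≡ 1^2 = 1
42^64 ≡ 1^2 = 1
87 = 64 + 16 + 4 + 2 + 1, so 42^87 ≡ 1·1·15·69·42 ≡ 78 (mod 113)
R · y^e mod p:
44^2 = 1936 ≡ 15
3 = 2 + 1, so 44^3 ≡ 15·44 ≡ 95 (mod 113)
71·95 = 6745 ≡ 78 (mod 113)
78 ≡ 78 (mod 113); signature holds.

accept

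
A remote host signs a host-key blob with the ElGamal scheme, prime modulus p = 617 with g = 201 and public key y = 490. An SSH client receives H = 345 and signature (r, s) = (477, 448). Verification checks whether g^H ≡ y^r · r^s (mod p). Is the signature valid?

valid

Left side g^H mod p:
201^2 = 40401 ≡ 296
201^4 ≡ 296^2 = 87616 ≡ 2
201^8 ≡ 2^2 = 4
201^16 ≡ 4^2 = 16
201^32 ≡ 16^2 = 256
201^64 ≡ 256^2 = 65536 ≡ 134
201^128 ≡ 134^2 = 17956 ≡ 63
201^256 ≡ 63^2 = 3969 ≡ 267
345 = 256 + 64 + 16 + 8 + 1, so 201^345 ≡ 267·134·16·4·201 ≡ 127 (mod 617)
Right side y^r · r^s mod p:
490^2 = 240100 ≡ 87
490^4 ≡ 87^2 = 7569 ≡ 165
490^8 ≡ 165^2 = 27225 ≡ 77
490^16 ≡ 77^2 = 5929 ≡ 376
490^32 ≡ 376^2 = 141376 ≡ 83
490^64 ≡ 83^2 = 6889 ≡ 102
490^128 ≡ 102^2 = 10404 ≡ 532
490^256 ≡ 532^2 = 283024 ≡ 438
477 = 256 + 128 + 64 + 16 + 8 + 4 + 1, so 490^477 ≡ 438·532·102·376·77·165·490 ≡ 244 (mod 617)
477^2 = 227529 ≡ 473
477^4 ≡ 473^2 = 223729 ≡ 375
477^8 ≡ 375^2 = 140625 ≡ 566
477^16 ≡ 566^2 = 320356 ≡ 133
477^32 ≡ 133^2 = 17689 ≡ 413
477^64 ≡ 413^2 = 170569 ≡ 277
477^128 ≡ 277^2 = 76729 ≡ 221
477^256 ≡ 221^2 = 48841 ≡ 98
448 = 256 + 128 + 64, so 477^448 ≡ 98·221·277 ≡ 175 (mod 617)
244·175 = 42700 ≡ 127 (mod 617)
127 ≡ 127 (mod 617), so the signature is genuine.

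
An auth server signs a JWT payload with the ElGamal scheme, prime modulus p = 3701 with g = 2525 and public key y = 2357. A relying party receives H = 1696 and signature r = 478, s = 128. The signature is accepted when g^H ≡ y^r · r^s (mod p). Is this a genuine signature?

Left side g^H mod p:
2525^2 = 6375625 ≡ 2503
2525^4 ≡ 2503^2 = 6265009 ≡ 2917
2525^8 ≡ 2917^2 = 8508889 ≡ 290
2525^16 ≡ 290^2 = 84100 ≡ 2678
2525^32 ≡ 2678^2 = 7171684 ≡ 2847
2525^64 ≡ 2847^2 = 8105409 ≡ 219
2525^128 ≡ 219^2 = 47961 ≡ 3549
2525^256 ≡ 3549^2 = 12595401 ≡ 898
2525^512 ≡ 898^2 = 806404 ≡ 3287
2525^1024 ≡ 3287^2 = 10804369 ≡ 1150
1696 = 1024 + 512 + 128 + 32, so 2525^1696 ≡ 1150·3287·3549·2847 ≡ 119 (mod 3701)
Right side y^r · r^s mod p:
2357^2 = 5555449 ≡ 248
2357^4 ≡ 248^2 = 61504 ≡ 2288
2357^8 ≡ 2288^2 = 5234944 ≡ 1730
2357^16 ≡ 1730^2 = 2992900 ≡ 2492
2357^32 ≡ 2492^2 = 6210064 ≡ 3487
2357^64 ≡ 3487^2 = 12159169 ≡ 1384
2357^128 ≡ 1384^2 = 1915456 ≡ 2039
2357^256 ≡ 2039^2 = 4157521 ≡ 1298
478 = 256 + 128 + 64 + 16 + 8 + 4 + 2, so 2357^478 ≡ 1298·2039·1384·2492·1730·2288·248 ≡ 320 (mod 3701)
478^2 = 228484 ≡ 2723
478^4 ≡ 2723^2 = 7414729 ≡ 1626
478^8 ≡ 1626^2 = 2643876 ≡ 1362
478^16 ≡ 1362^2 = 1855044 ≡ 843
478^32 ≡ 843^2 = 710649 ≡ 57
478^64 ≡ 57^2 = 3249
478^128 ≡ 3249^2 = 10556001 ≡ 749
320·749 = 239680 ≡ 2816 (mod 3701)
119 ≠ 2816, so verification fails.

forged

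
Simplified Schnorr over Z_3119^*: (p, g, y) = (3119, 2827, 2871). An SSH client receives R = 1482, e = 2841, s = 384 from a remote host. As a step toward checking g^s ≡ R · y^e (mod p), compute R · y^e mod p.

2871^2841 mod 3119 = 676
R · y^e ≡ 1482·676 = 1001832 ≡ 633 (mod 3119)

633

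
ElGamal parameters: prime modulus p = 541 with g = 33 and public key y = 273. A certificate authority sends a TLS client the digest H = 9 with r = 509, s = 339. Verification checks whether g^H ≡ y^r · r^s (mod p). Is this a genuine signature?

Left side g^H mod p:
33^9 mod 541 = 247
Right side y^r · r^s mod p:
273^509 mod 541 = 216
509^339 mod 541 = 249
216·249 = 53784 ≡ 225 (mod 541)
247 ≠ 225, so verification fails.

forged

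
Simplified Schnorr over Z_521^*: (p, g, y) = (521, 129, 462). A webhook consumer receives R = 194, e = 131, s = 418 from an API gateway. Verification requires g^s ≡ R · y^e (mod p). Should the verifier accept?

g^s mod p:
129^2 = 16641 ≡ 490
129^4 ≡ 490^2 = 240100 ≡ 440
129^8 ≡ 440^2 = 193600 ≡ 309
129^16 ≡ 309^2 = 95481 ≡ 138
129^32 ≡ 138^2 = 19044 ≡ 288
129^64 ≡ 288^2 = 82944 ≡ 105
129^128 ≡ 105^2 = 11025 ≡ 84
129^256 ≡ 84^2 = 7056 ≡ 283
418 = 256 + 128 + 32 + 2, so 129^418 ≡ 283·84·288·490 ≡ 228 (mod 521)
R · y^e mod p:
462^2 = 213444 ≡ 355
462^4 ≡ 355^2 = 126025 ≡ 464
462^8 ≡ 464^2 = 215296 ≡ 123
462^16 ≡ 123^2 = 15129 ≡ 20
462^32 ≡ 20^2 = 400
462^64 ≡ 400^2 = 160000 ≡ 53
462^128 ≡ 53^2 = 2809 ≡ 204
131 = 128 + 2 + 1, so 462^131 ≡ 204·355·462 ≡ 462 (mod 521)
194·462 = 89628 ≡ 16 (mod 521)
228 ≠ 16; the check fails.

reject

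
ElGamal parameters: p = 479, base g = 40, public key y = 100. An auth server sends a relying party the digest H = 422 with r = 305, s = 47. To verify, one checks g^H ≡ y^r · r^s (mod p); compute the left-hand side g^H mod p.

40^2 = 1600 ≡ 163
40^4 ≡ 163^2 = 26569 ≡ 224
40^8 ≡ 224^2 = 50176 ≡ 360
40^16 ≡ 360^2 = 129600 ≡ 270
40^32 ≡ 270^2 = 72900 ≡ 92
40^64 ≡ 92^2 = 8464 ≡ 321
40^128 ≡ 321^2 = 103041 ≡ 56
40^256 ≡ 56^2 = 3136 ≡ 262
422 = 256 + 128 + 32 + 4 + 2, so 40^422 ≡ 262·56·92·224·163 ≡ 216 (mod 479)

216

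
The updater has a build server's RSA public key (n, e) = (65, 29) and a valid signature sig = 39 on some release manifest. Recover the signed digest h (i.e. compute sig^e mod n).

39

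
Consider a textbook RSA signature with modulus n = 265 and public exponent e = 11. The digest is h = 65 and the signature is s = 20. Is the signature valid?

valid

Squares mod 265: s^1≡20, s^2≡135, s^4≡205, s^8≡155
11 = 8 + 2 + 1, so s^11 ≡ 155·135·20 ≡ 65 (mod 265)
65 = h, so the signature checks out.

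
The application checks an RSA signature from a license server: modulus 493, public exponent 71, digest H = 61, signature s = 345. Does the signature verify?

verifies

Squares mod 493: s^1≡345, s^2≡212, s^4≡81, s^8≡152, s^16≡426, s^32≡52, s^64≡239
71 = 64 + 4 + 2 + 1, so s^71 ≡ 239·81·212·345 ≡ 61 (mod 493)
Since 61 equals the digest 61, verification succeeds.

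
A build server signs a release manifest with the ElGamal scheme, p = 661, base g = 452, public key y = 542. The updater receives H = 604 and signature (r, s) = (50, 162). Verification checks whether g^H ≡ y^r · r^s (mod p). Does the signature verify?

does not verify

Left side g^H mod p:
Squares mod 661: 452^1≡452, 452^2≡55, 452^4≡381, 452^8≡402, 452^16≡320, 452^32≡606, 452^64≡381, 452^128≡402, 452^256≡320, 452^512≡606
604 = 512 + 64 + 16 + 8 + 4, so 452^604 ≡ 606·381·320·402·381 ≡ 381 (mod 661)
Right side y^r · r^s mod p:
Squares mod 661: 542^1≡542, 542^2≡280, 542^4≡402, 542^8≡320, 542^16≡606, 542^32≡381
50 = 32 + 16 + 2, so 542^50 ≡ 381·606·280 ≡ 297 (mod 661)
Squares mod 661: 50^1≡50, 50^2≡517, 50^4≡245, 50^8≡535, 50^16≡12, 50^32≡144, 50^64≡245, 50^128≡535
162 = 128 + 32 + 2, so 50^162 ≡ 535·144·517 ≡ 464 (mod 661)
297·464 = 137808 ≡ 320 (mod 661)
381 ≠ 320, so verification fails.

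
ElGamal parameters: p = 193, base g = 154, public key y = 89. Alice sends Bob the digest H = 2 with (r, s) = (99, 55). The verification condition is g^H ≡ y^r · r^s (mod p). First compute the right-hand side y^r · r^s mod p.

170

89^99 mod 193 = 60
99^55 mod 193 = 35
y^r · r^s ≡ 60·35 = 2100 ≡ 170 (mod 193)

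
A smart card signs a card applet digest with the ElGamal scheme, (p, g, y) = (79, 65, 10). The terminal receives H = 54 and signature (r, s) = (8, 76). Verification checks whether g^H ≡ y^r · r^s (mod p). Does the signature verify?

Left side g^H mod p:
Squares mod 79: 65^1≡65, 65^2≡38, 65^4≡22, 65^8≡10, 65^16≡21, 65^32≡46
54 = 32 + 16 + 4 + 2, so 65^54 ≡ 46·21·22·38 ≡ 38 (mod 79)
Right side y^r · r^s mod p:
Squares mod 79: 10^1≡10, 10^2≡21, 10^4≡46, 10^8≡62
10^8 ≡ 62 (mod 79)
Squares mod 79: 8^1≡8, 8^2≡64, 8^4≡67, 8^8≡65, 8^16≡38, 8^32≡22, 8^64≡10
76 = 64 + 8 + 4, so 8^76 ≡ 10·65·67 ≡ 21 (mod 79)
62·21 = 1302 ≡ 38 (mod 79)
38 ≡ 38 (mod 79), so the signature is genuine.

verifies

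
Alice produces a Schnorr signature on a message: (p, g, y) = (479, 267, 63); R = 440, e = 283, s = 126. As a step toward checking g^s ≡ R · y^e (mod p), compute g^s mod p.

72

Squares mod 479: 267^1≡267, 267^2≡397, 267^4≡18, 267^8≡324, 267^16≡75, 267^32≡356, 267^64≡280
126 = 64 + 32 + 16 + 8 + 4 + 2, so 267^126 ≡ 280·356·75·324·18·397 ≡ 72 (mod 479)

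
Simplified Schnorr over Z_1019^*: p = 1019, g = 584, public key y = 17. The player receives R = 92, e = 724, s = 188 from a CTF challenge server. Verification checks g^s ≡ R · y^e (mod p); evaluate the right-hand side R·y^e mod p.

17^724 mod 1019 = 116
R · y^e ≡ 92·116 = 10672 ≡ 482 (mod 1019)

482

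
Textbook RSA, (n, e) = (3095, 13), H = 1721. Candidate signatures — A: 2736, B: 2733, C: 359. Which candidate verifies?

A

Candidate A: 2736^13 mod 3095 = 1721
  → matches H = 1721
Candidate B: 2733^13 mod 3095 = 1913
Candidate C: 359^13 mod 3095 = 1374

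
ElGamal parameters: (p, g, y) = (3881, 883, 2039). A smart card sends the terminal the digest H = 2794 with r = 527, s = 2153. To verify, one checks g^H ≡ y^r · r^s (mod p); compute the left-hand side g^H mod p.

2857

883^2794 mod 3881 = 2857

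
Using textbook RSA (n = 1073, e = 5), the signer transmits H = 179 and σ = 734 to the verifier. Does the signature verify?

verifies

σ^2 ≡ 734^2 = 538756 ≡ 110
σ^4 ≡ 110^2 = 12100 ≡ 297
5 = 4 + 1, so σ^5 ≡ 297·734 ≡ 179 (mod 1073)
179 = H, so the signature checks out.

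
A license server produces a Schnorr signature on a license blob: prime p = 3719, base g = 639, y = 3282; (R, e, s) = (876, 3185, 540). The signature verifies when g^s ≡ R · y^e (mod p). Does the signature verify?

does not verify

g^s mod p:
639^2 = 408321 ≡ 2950
639^4 ≡ 2950^2 = 8702500 ≡ 40
639^8 ≡ 40^2 = 1600
639^16 ≡ 1600^2 = 2560000 ≡ 1328
639^32 ≡ 1328^2 = 1763584 ≡ 778
639^64 ≡ 778^2 = 605284 ≡ 2806
639^128 ≡ 2806^2 = 7873636 ≡ 513
639^256 ≡ 513^2 = 263169 ≡ 2839
639^512 ≡ 2839^2 = 8059921 ≡ 848
540 = 512 + 16 + 8 + 4, so 639^540 ≡ 848·1328·1600·40 ≡ 130 (mod 3719)
R · y^e mod p:
3282^2 = 10771524 ≡ 1300
3282^4 ≡ 1300^2 = 1690000 ≡ 1574
3282^8 ≡ 1574^2 = 2477476 ≡ 622
3282^16 ≡ 622^2 = 386884 ≡ 108
3282^32 ≡ 108^2 = 11664 ≡ 507
3282^64 ≡ 507^2 = 257049 ≡ 438
3282^128 ≡ 438^2 = 191844 ≡ 2175
3282^256 ≡ 2175^2 = 4730625 ≡ 57
3282^512 ≡ 57^2 = 3249
3282^1024 ≡ 3249^2 = 10556001 ≡ 1479
3282^2048 ≡ 1479^2 = 2187441 ≡ 669
3185 = 2048 + 1024 + 64 + 32 + 16 + 1, so 3282^3185 ≡ 669·1479·438·507·108·3282 ≡ 1280 (mod 3719)
876·1280 = 1121280 ≡ 1861 (mod 3719)
130 ≠ 1861; the check fails.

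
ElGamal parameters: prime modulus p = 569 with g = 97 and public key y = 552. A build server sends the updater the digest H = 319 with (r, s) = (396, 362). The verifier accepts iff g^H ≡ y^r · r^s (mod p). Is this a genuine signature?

forged

Left side g^H mod p:
97^2 = 9409 ≡ 305
97^4 ≡ 305^2 = 93025 ≡ 278
97^8 ≡ 278^2 = 77284 ≡ 469
97^16 ≡ 469^2 = 219961 ≡ 327
97^32 ≡ 327^2 = 106929 ≡ 526
97^64 ≡ 526^2 = 276676 ≡ 142
97^128 ≡ 142^2 = 20164 ≡ 249
97^256 ≡ 249^2 = 62001 ≡ 549
319 = 256 + 32 + 16 + 8 + 4 + 2 + 1, so 97^319 ≡ 549·526·327·469·278·305·97 ≡ 440 (mod 569)
Right side y^r · r^s mod p:
552^2 = 304704 ≡ 289
552^4 ≡ 289^2 = 83521 ≡ 447
552^8 ≡ 447^2 = 199809 ≡ 90
552^16 ≡ 90^2 = 8100 ≡ 134
552^32 ≡ 134^2 = 17956 ≡ 317
552^64 ≡ 317^2 = 100489 ≡ 345
552^128 ≡ 345^2 = 119025 ≡ 104
552^256 ≡ 104^2 = 10816 ≡ 5
396 = 256 + 128 + 8 + 4, so 552^396 ≡ 5·104·90·447 ≡ 315 (mod 569)
396^2 = 156816 ≡ 341
396^4 ≡ 341^2 = 116281 ≡ 205
396^8 ≡ 205^2 = 42025 ≡ 488
396^16 ≡ 488^2 = 238144 ≡ 302
396^32 ≡ 302^2 = 91204 ≡ 164
396^64 ≡ 164^2 = 26896 ≡ 153
396^128 ≡ 153^2 = 23409 ≡ 80
396^256 ≡ 80^2 = 6400 ≡ 141
362 = 256 + 64 + 32 + 8 + 2, so 396^362 ≡ 141·153·164·488·341 ≡ 8 (mod 569)
315·8 = 2520 ≡ 244 (mod 569)
440 ≠ 244, so verification fails.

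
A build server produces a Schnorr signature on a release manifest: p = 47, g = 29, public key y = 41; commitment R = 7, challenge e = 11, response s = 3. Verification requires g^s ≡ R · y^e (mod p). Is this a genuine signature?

genuine

g^s mod p:
29^2 = 841 ≡ 42
3 = 2 + 1, so 29^3 ≡ 42·29 ≡ 43 (mod 47)
R · y^e mod p:
41^2 = 1681 ≡ 36
41^4 ≡ 36^2 = 1296 ≡ 27
41^8 ≡ 27^2 = 729 ≡ 24
11 = 8 + 2 + 1, so 41^11 ≡ 24·36·41 ≡ 33 (mod 47)
7·33 = 231 ≡ 43 (mod 47)
43 ≡ 43 (mod 47); signature holds.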